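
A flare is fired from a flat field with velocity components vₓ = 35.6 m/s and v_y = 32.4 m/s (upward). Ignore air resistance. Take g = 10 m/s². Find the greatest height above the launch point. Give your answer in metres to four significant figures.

At the apex v_y = 0, so H = v_y0²/(2g) = 32.40²/20.00 = 52.49 m.

52.49 m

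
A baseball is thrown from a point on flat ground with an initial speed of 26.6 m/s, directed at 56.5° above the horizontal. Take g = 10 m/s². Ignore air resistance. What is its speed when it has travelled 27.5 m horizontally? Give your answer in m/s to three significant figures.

Horizontal component vₓ = 26.60 cos 56.5° = 14.68 m/s; vertical v_y0 = 26.60 sin 56.5° = 22.18 m/s.
At x = 27.5 m, t = x/vₓ = 27.5/14.68 = 1.873 s.
Vertical velocity there: v_y = v_y0 − g t = 22.18 − 10.0 × 1.873 = 3.450 m/s.
Speed: √(vₓ² + v_y²) = √(14.68² + 3.450²) = 15.08 m/s.

15.1 m/s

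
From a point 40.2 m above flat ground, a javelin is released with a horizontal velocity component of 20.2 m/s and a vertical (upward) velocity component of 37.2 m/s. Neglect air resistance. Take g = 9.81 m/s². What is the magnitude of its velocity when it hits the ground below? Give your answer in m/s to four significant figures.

50.80 m/s

The projectile lands when y = 40.2 + (37.20) t − ½·9.81·t² = 0. Positive root: t = (37.20 + √(37.20² + 2·9.81·40.2)) / 9.81 = (37.20 + 46.61) / 9.81 = 8.543 s.
Vertical velocity at impact: v_y = v_y0 − g t = 37.20 − 9.81 × 8.543 = −46.61 m/s.
Speed: |v| = √(vₓ² + v_y²) = √(20.20² + 46.61²) = 50.80 m/s.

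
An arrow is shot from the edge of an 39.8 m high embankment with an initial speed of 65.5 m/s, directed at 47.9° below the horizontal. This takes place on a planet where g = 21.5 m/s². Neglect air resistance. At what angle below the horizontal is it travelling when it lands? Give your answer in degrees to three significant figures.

55.5°

Horizontal component vₓ = 65.50 cos 47.9° = 43.91 m/s; vertical v_y0 = −48.60 m/s (downward).
Vertical motion (up positive, ground at y = 0): 10.75 t² − (−48.60) t − 39.8 = 0, so t = (−48.60 + √(48.60² + 2·21.5·39.8)) / 21.5 = (−48.60 + 63.82) / 21.5 = 0.7080 s.
At impact: v_y = v_y0 − g t = −63.82 m/s; vₓ = 43.91 m/s.
Angle below horizontal: arctan(|v_y|/vₓ) = arctan(63.82/43.91) = 55.47°.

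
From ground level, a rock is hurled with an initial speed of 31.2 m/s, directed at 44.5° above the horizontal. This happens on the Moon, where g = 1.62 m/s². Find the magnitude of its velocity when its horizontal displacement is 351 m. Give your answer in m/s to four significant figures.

Horizontal component vₓ = 31.20 cos 44.5° = 22.25 m/s; vertical v_y0 = 31.20 sin 44.5° = 21.87 m/s.
At x = 351 m, t = x/vₓ = 351/22.25 = 15.77 s.
Vertical velocity there: v_y = v_y0 − g t = 21.87 − 1.62 × 15.77 = −3.684 m/s.
Speed: √(vₓ² + v_y²) = √(22.25² + 3.684²) = 22.56 m/s.

22.56 m/s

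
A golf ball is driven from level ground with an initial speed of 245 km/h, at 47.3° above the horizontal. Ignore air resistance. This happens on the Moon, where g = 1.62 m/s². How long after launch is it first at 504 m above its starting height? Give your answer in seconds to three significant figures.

12.7 s

Convert: 245 km/h = 245/3.6 = 68.06 m/s.
Resolve: vₓ = 68.06 cos 47.3° = 46.15 m/s and v_y0 = 68.06 sin 47.3° = 50.02 m/s.
Require v_y0 t − ½ g t² = 504, i.e. 0.8100 t² − 50.02 t + 504 = 0.
Quadratic formula: t = (50.02 ± √868.54) / 1.62 = (50.02 ± 29.47) / 1.62 → t = 12.68 s or 49.07 s.
The first (ascending) time is 12.68 s.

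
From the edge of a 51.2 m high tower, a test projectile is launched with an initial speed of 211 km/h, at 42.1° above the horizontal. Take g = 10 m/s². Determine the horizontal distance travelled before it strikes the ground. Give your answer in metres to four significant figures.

391.3 m

Convert: 211 km/h = 211/3.6 = 58.61 m/s.
Resolve: vₓ = 58.61 cos 42.1° = 43.49 m/s and v_y0 = 58.61 sin 42.1° = 39.29 m/s.
The projectile lands when y = 51.2 + (39.29) t − ½·10.0·t² = 0. Positive root: t = (39.29 + √(39.29² + 2·10.0·51.2)) / 10.0 = (39.29 + 50.68) / 10.0 = 8.997 s.
Horizontal distance: R = vₓ t = 43.49 × 8.997 = 391.3 m.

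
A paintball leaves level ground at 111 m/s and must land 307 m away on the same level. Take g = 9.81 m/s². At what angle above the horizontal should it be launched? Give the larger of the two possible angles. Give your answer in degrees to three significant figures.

82.9°

R = v₀² sin 2θ / g gives sin 2θ = gR/v₀² = 9.81·307/111² = 0.2444.
2θ = 14.15° or 180° − 14.15° = 165.9°, so θ = 7.074° or 82.93°.
The larger angle is 82.93°.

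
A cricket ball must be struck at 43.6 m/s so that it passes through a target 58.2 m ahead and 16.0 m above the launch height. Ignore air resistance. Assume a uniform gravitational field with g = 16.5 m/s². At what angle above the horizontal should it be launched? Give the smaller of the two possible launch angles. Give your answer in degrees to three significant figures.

Trajectory: y = x tanθ − g x² (1 + tan²θ)/(2v₀²). With x = 58.2, y = 16.0, v₀ = 43.6, g = 16.5:
14.70 tan²θ − 58.2 tanθ + (30.70) = 0.
tanθ = [58.2 ± √(58.2² − 4 × 14.70 × (30.70))] / (2 × 14.70) = (58.2 ± 39.77) / 29.40, giving tanθ = 0.6267 or 3.332.
θ = 32.08° or 73.30°; the smaller is 32.08°.

32.1°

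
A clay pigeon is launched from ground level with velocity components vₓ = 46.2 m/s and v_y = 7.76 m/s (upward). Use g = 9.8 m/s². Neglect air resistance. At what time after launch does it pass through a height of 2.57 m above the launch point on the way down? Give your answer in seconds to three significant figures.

Require v_y0 t − ½ g t² = 2.57, i.e. 4.900 t² − 7.760 t + 2.57 = 0.
t = [7.760 ± √(7.760² − 2·9.80·2.57)] / 9.80 = (7.760 ± 3.138) / 9.80, so t = 0.4717 s or t = 1.112 s.
The descending-branch root is 1.112 s.

1.11 s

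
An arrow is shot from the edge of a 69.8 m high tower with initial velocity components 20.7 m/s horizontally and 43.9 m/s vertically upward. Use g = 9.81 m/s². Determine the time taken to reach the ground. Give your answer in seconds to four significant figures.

10.33 s

Vertical motion (up positive, ground at y = 0): 4.905 t² − (43.90) t − 69.8 = 0, so t = (43.90 + √(43.90² + 2·9.81·69.8)) / 9.81 = (43.90 + 57.42) / 9.81 = 10.33 s.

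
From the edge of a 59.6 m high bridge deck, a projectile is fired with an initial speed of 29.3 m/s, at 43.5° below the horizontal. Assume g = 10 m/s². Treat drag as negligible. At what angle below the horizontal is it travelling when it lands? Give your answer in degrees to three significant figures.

62.0°

Horizontal component vₓ = 29.30 cos 43.5° = 21.25 m/s; vertical v_y0 = −20.17 m/s (downward).
The projectile lands when y = 59.6 + (−20.17) t − ½·10.0·t² = 0. Positive root: t = (−20.17 + √(20.17² + 2·10.0·59.6)) / 10.0 = (−20.17 + 39.98) / 10.0 = 1.982 s.
At impact: v_y = v_y0 − g t = −39.98 m/s; vₓ = 21.25 m/s.
Angle below horizontal: arctan(|v_y|/vₓ) = arctan(39.98/21.25) = 62.01°.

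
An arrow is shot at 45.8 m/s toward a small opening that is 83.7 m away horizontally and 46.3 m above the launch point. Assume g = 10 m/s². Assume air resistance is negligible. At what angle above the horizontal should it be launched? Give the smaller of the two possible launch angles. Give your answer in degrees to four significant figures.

42.69°

Trajectory: y = x tanθ − g x² (1 + tan²θ)/(2v₀²). With x = 83.7, y = 46.3, v₀ = 45.8, g = 10.0:
16.70 tan²θ − 83.7 tanθ + (63.00) = 0.
tanθ = [83.7 ± √(83.7² − 4 × 16.70 × (63.00))] / (2 × 16.70) = (83.7 ± 52.89) / 33.40, giving tanθ = 0.9224 or 4.090.
θ = 42.69° or 76.26°; the smaller is 42.69°.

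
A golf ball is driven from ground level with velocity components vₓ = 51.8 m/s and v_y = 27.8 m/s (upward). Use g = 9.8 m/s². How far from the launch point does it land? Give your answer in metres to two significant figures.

Flight time T = 2 v_y0 / g = 5.673 s.
Horizontal distance R = vₓ T = 51.80 × 5.673 = 293.9 m.

290 m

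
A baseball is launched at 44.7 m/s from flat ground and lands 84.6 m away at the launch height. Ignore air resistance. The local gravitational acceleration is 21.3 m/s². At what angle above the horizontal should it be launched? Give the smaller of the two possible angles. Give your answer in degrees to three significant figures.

Level-ground range R = v₀² sin(2θ)/g ⇒ sin(2θ) = gR/v₀² = 21.3 × 84.6 / 44.7² = 0.9019.
2θ = 64.40° or 180° − 64.40° = 115.6°, so θ = 32.20° or 57.80°.
The smaller angle is 32.20°.

32.2°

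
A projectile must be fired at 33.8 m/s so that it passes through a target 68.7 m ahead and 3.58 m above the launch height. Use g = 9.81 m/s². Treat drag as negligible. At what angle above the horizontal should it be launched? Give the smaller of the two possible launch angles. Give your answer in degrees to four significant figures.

Trajectory: y = x tanθ − g x² (1 + tan²θ)/(2v₀²). With x = 68.7, y = 3.58, v₀ = 33.8, g = 9.81:
20.26 tan²θ − 68.7 tanθ + (23.84) = 0.
tanθ = [68.7 ± √(68.7² − 4 × 20.26 × (23.84))] / (2 × 20.26) = (68.7 ± 52.79) / 40.53, giving tanθ = 0.3925 or 2.998.
θ = 21.43° or 71.55°; the smaller is 21.43°.

21.43°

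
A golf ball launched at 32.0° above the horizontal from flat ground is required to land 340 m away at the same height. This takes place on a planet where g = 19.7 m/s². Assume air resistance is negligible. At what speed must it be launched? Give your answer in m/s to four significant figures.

86.33 m/s

On level ground R = v₀² sin 2θ / g ⇒ v₀ = √(gR / sin 2θ).
v₀ = √(19.7 × 340 / sin 64.00°) = √(6698 / 0.8988) = √7452.2 = 86.33 m/s.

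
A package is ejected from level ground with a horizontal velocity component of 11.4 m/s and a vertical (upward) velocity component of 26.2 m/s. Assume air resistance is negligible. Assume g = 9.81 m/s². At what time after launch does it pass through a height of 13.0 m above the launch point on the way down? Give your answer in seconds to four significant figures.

Require v_y0 t − ½ g t² = 13.0, i.e. 4.905 t² − 26.20 t + 13.0 = 0.
Quadratic formula: t = (26.20 ± √431.38) / 9.81 = (26.20 ± 20.77) / 9.81 → t = 0.5535 s or 4.788 s.
The descending-branch root is 4.788 s.

4.788 s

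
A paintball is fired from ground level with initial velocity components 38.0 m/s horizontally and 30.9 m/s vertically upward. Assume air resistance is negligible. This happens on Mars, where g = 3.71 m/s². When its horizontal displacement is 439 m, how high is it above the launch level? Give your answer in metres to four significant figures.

At x = 439 m, t = x/vₓ = 439/38.00 = 11.55 s.
Height: y = v_y0 t − ½ g t² = 30.90 × 11.55 − 1.855 × 11.55² = 357.0 − 247.6 = 109.4 m.

109.4 m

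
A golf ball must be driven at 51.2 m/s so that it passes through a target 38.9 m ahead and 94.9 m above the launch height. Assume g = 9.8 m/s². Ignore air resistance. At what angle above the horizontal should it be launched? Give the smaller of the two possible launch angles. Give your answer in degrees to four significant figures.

73.18°

Trajectory: y = x tanθ − g x² (1 + tan²θ)/(2v₀²). With x = 38.9, y = 94.9, v₀ = 51.2, g = 9.80:
2.828 tan²θ − 38.9 tanθ + (97.73) = 0.
tanθ = [38.9 ± √(38.9² − 4 × 2.828 × (97.73))] / (2 × 2.828) = (38.9 ± 20.19) / 5.657, giving tanθ = 3.308 or 10.44.
θ = 73.18° or 84.53°; the smaller is 73.18°.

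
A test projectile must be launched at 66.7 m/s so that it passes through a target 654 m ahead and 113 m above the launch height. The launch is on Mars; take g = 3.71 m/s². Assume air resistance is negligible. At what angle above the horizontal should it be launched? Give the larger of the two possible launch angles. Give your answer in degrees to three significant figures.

Trajectory: y = x tanθ − g x² (1 + tan²θ)/(2v₀²). With x = 654, y = 113, v₀ = 66.7, g = 3.71:
178.3 tan²θ − 654 tanθ + (291.3) = 0.
tanθ = [654 ± √(654² − 4 × 178.3 × (291.3))] / (2 × 178.3) = (654 ± 468.9) / 356.7, giving tanθ = 0.5189 or 3.148.
θ = 27.42° or 72.38°; the larger is 72.38°.

72.4°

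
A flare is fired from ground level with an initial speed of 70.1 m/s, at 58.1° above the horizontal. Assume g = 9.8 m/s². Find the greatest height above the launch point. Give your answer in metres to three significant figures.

Horizontal component vₓ = 70.10 cos 58.1° = 37.04 m/s; vertical v_y0 = 70.10 sin 58.1° = 59.51 m/s.
Maximum height: H = v_y0² / (2g) = 59.51² / (2 × 9.80) = 180.7 m.

181 m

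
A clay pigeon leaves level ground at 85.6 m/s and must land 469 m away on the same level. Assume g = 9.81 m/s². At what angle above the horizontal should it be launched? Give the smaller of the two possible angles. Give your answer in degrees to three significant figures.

19.4°

R = v₀² sin 2θ / g gives sin 2θ = gR/v₀² = 9.81·469/85.6² = 0.6279.
2θ = 38.90° or 180° − 38.90° = 141.1°, so θ = 19.45° or 70.55°.
The smaller angle is 19.45°.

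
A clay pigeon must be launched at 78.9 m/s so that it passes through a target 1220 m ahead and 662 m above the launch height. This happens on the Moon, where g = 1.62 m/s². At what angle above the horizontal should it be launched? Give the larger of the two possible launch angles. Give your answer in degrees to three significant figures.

79.7°

Trajectory: y = x tanθ − g x² (1 + tan²θ)/(2v₀²). With x = 1220, y = 662, v₀ = 78.9, g = 1.62:
193.7 tan²θ − 1220 tanθ + (855.7) = 0.
tanθ = [1220 ± √(1220² − 4 × 193.7 × (855.7))] / (2 × 193.7) = (1220 ± 908.6) / 387.3, giving tanθ = 0.8040 or 5.496.
θ = 38.80° or 79.69°; the larger is 79.69°.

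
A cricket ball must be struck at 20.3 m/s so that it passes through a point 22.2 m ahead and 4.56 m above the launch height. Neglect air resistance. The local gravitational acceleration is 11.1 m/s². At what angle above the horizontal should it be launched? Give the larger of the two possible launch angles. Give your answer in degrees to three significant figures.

69.9°

Trajectory: y = x tanθ − g x² (1 + tan²θ)/(2v₀²). With x = 22.2, y = 4.56, v₀ = 20.3, g = 11.1:
6.638 tan²θ − 22.2 tanθ + (11.20) = 0.
tanθ = [22.2 ± √(22.2² − 4 × 6.638 × (11.20))] / (2 × 6.638) = (22.2 ± 13.98) / 13.28, giving tanθ = 0.6189 or 2.726.
θ = 31.75° or 69.85°; the larger is 69.85°.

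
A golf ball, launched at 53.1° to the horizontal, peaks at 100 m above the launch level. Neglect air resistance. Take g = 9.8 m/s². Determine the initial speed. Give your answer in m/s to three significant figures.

At the peak v_y = 0, so v_y0 = √(2gH) = √(2 × 9.80 × 100) = 44.27 m/s.
v_y0 = v₀ sin θ ⇒ v₀ = 44.27 / sin 53.1° = 55.36 m/s.

55.4 m/s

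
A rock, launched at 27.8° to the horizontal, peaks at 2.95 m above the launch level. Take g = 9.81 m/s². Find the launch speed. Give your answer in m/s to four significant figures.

16.31 m/s

At the peak v_y = 0, so v_y0 = √(2gH) = √(2 × 9.81 × 2.95) = 7.608 m/s.
v_y0 = v₀ sin θ ⇒ v₀ = 7.608 / sin 27.8° = 16.31 m/s.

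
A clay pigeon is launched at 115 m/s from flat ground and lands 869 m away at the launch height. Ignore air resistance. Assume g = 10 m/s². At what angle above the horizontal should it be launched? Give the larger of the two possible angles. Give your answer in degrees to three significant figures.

69.5°

From R = (v₀²/g) sin 2θ: sin 2θ = 10.0 × 869 / 13225 = 0.6571.
2θ = 41.08° or 180° − 41.08° = 138.9°, so θ = 20.54° or 69.46°.
The larger angle is 69.46°.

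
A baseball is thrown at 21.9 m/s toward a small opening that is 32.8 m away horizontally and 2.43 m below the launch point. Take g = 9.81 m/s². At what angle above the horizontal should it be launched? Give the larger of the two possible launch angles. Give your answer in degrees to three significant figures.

Trajectory: y = x tanθ − g x² (1 + tan²θ)/(2v₀²). With x = 32.8, y = −2.43, v₀ = 21.9, g = 9.81:
11.00 tan²θ − 32.8 tanθ + (8.573) = 0.
tanθ = [32.8 ± √(32.8² − 4 × 11.00 × (8.573))] / (2 × 11.00) = (32.8 ± 26.43) / 22.01, giving tanθ = 0.2895 or 2.692.
θ = 16.14° or 69.62°; the larger is 69.62°.

69.6°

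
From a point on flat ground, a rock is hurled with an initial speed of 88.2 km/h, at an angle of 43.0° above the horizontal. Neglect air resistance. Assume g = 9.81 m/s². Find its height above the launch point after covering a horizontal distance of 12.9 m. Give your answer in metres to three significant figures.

Convert: 88.2 km/h = 88.2/3.6 = 24.50 m/s.
vₓ = 24.50 cos 43.0° = 17.92 m/s; v_y0 = 24.50 sin 43.0° = 16.71 m/s.
Time to reach x = 12.9 m: t = x/vₓ = 12.9/17.92 = 0.7199 s.
Height: y = v_y0 t − ½ g t² = 16.71 × 0.7199 − 4.905 × 0.7199² = 12.03 − 2.542 = 9.487 m.

9.49 m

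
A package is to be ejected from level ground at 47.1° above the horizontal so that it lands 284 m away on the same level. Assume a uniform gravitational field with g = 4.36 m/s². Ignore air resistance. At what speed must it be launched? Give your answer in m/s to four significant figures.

From R = (v₀² / g) sin 2θ: v₀ = √(gR / sin 2θ).
v₀ = √(4.36 × 284 / sin 94.20°) = √(1238 / 0.9973) = √1241.6 = 35.24 m/s.

35.24 m/s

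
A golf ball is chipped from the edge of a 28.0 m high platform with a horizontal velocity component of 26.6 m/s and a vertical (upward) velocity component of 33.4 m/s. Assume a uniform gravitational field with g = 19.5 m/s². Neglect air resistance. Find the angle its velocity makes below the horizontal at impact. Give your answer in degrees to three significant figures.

60.5°

Vertical motion (up positive, ground at y = 0): 9.750 t² − (33.40) t − 28.0 = 0, so t = (33.40 + √(33.40² + 2·19.5·28.0)) / 19.5 = (33.40 + 46.98) / 19.5 = 4.122 s.
At impact: v_y = v_y0 − g t = −46.98 m/s; vₓ = 26.60 m/s.
Angle below horizontal: arctan(|v_y|/vₓ) = arctan(46.98/26.60) = 60.48°.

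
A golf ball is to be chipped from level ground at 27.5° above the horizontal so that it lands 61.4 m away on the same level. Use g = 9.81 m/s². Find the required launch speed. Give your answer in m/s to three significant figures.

27.1 m/s

On level ground R = v₀² sin 2θ / g ⇒ v₀ = √(gR / sin 2θ).
v₀ = √(9.81 × 61.4 / sin 55.00°) = √(602.3 / 0.8192) = √735.31 = 27.12 m/s.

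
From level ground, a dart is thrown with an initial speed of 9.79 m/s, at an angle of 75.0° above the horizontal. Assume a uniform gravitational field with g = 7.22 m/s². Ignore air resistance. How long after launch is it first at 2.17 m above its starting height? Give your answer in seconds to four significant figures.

0.2541 s

Horizontal component vₓ = 9.790 cos 75.0° = 2.534 m/s; vertical v_y0 = 9.790 sin 75.0° = 9.456 m/s.
Require v_y0 t − ½ g t² = 2.17, i.e. 3.610 t² − 9.456 t + 2.17 = 0.
Quadratic formula: t = (9.456 ± √58.089) / 7.22 = (9.456 ± 7.622) / 7.22 → t = 0.2541 s or 2.365 s.
The first (ascending) time is 0.2541 s.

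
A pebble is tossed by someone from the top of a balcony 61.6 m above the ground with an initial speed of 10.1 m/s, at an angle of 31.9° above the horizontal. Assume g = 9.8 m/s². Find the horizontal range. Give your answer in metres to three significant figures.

35.4 m

Components: vₓ = 10.10 cos 31.9° = 8.575 m/s, v_y0 = 10.10 sin 31.9° = 5.337 m/s.
With up positive and y = 0 at the ground: y(t) = 61.6 + (5.337) t − 4.900 t². Setting y = 0 and taking the positive root: t = [5.337 + √(5.337² + 2·9.80·61.6)] / 9.80 = (5.337 + 35.15) / 9.80 = 4.132 s.
Horizontal distance: R = vₓ t = 8.575 × 4.132 = 35.43 m.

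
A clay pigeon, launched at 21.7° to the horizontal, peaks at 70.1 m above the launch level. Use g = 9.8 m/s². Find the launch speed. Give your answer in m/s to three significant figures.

100 m/s

At the peak v_y = 0, so v_y0 = √(2gH) = √(2 × 9.80 × 70.1) = 37.07 m/s.
v_y0 = v₀ sin θ ⇒ v₀ = 37.07 / sin 21.7° = 100.2 m/s.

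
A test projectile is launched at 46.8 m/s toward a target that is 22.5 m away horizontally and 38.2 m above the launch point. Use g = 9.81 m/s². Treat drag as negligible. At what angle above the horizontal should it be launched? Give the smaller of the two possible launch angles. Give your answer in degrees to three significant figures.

62.7°

Trajectory: y = x tanθ − g x² (1 + tan²θ)/(2v₀²). With x = 22.5, y = 38.2, v₀ = 46.8, g = 9.81:
1.134 tan²θ − 22.5 tanθ + (39.33) = 0.
tanθ = [22.5 ± √(22.5² − 4 × 1.134 × (39.33))] / (2 × 1.134) = (22.5 ± 18.11) / 2.267, giving tanθ = 1.937 or 17.91.
θ = 62.70° or 86.80°; the smaller is 62.70°.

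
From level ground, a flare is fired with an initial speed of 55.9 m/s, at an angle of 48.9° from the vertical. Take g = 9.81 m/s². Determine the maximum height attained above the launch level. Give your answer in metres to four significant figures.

Components: vₓ = 55.90 sin 48.9° = 42.12 m/s, v_y0 = 55.90 cos 48.9° = 36.75 m/s.
Peak height H = v_y0² / (2g) = 1350.4 / 19.62 = 68.83 m.

68.83 m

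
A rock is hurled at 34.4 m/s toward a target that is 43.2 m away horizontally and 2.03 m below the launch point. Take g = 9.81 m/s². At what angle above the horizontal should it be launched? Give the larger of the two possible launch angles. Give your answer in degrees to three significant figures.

Trajectory: y = x tanθ − g x² (1 + tan²θ)/(2v₀²). With x = 43.2, y = −2.03, v₀ = 34.4, g = 9.81:
7.736 tan²θ − 43.2 tanθ + (5.706) = 0.
tanθ = [43.2 ± √(43.2² − 4 × 7.736 × (5.706))] / (2 × 7.736) = (43.2 ± 41.11) / 15.47, giving tanθ = 0.1354 or 5.449.
θ = 7.708° or 79.60°; the larger is 79.60°.

79.6°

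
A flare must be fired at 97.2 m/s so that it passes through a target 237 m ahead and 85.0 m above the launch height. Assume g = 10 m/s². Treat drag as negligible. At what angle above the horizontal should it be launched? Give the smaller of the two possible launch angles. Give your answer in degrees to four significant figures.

Trajectory: y = x tanθ − g x² (1 + tan²θ)/(2v₀²). With x = 237, y = 85.0, v₀ = 97.2, g = 10.0:
29.73 tan²θ − 237 tanθ + (114.7) = 0.
tanθ = [237 ± √(237² − 4 × 29.73 × (114.7))] / (2 × 29.73) = (237 ± 206.2) / 59.45, giving tanθ = 0.5177 or 7.455.
θ = 27.37° or 82.36°; the smaller is 27.37°.

27.37°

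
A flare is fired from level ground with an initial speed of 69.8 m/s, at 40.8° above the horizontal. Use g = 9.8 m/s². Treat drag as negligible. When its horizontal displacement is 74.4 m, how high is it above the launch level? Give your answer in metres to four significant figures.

Resolve: vₓ = 69.80 cos 40.8° = 52.84 m/s and v_y0 = 69.80 sin 40.8° = 45.61 m/s.
At x = 74.4 m, t = x/vₓ = 74.4/52.84 = 1.408 s.
Height: y = v_y0 t − ½ g t² = 45.61 × 1.408 − 4.900 × 1.408² = 64.22 − 9.715 = 54.51 m.

54.51 m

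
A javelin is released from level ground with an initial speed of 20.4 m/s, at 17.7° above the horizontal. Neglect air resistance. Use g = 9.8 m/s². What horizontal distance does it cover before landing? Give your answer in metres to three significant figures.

Horizontal component vₓ = 20.40 cos 17.7° = 19.43 m/s; vertical v_y0 = 20.40 sin 17.7° = 6.202 m/s.
Time aloft: T = 2 v_y0 / g = 2 × 6.202 / 9.80 = 1.266 s.
Range: R = vₓ T = 19.43 × 1.266 = 24.60 m.

24.6 m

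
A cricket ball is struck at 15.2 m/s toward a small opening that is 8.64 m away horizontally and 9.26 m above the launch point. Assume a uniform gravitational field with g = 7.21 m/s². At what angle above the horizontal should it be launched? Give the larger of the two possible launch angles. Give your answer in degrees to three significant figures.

80.4°

Trajectory: y = x tanθ − g x² (1 + tan²θ)/(2v₀²). With x = 8.64, y = 9.26, v₀ = 15.2, g = 7.21:
1.165 tan²θ − 8.64 tanθ + (10.42) = 0.
tanθ = [8.64 ± √(8.64² − 4 × 1.165 × (10.42))] / (2 × 1.165) = (8.64 ± 5.107) / 2.330, giving tanθ = 1.517 or 5.901.
θ = 56.60° or 80.38°; the larger is 80.38°.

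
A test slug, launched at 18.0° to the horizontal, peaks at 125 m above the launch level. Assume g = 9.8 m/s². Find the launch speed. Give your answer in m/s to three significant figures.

160 m/s

At the peak v_y = 0, so v_y0 = √(2gH) = √(2 × 9.80 × 125) = 49.50 m/s.
v_y0 = v₀ sin θ ⇒ v₀ = 49.50 / sin 18.0° = 160.2 m/s.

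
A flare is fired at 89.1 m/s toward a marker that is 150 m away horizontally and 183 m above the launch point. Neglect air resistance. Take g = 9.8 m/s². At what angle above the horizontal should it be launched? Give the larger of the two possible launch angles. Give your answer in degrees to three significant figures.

Trajectory: y = x tanθ − g x² (1 + tan²θ)/(2v₀²). With x = 150, y = 183, v₀ = 89.1, g = 9.80:
13.89 tan²θ − 150 tanθ + (196.9) = 0.
tanθ = [150 ± √(150² − 4 × 13.89 × (196.9))] / (2 × 13.89) = (150 ± 107.5) / 27.77, giving tanθ = 1.529 or 9.272.
θ = 56.82° or 83.84°; the larger is 83.84°.

83.8°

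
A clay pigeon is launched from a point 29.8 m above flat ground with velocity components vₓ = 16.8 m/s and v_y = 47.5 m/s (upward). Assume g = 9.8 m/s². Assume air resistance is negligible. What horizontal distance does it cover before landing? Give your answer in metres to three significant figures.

The projectile lands when y = 29.8 + (47.50) t − ½·9.80·t² = 0. Positive root: t = (47.50 + √(47.50² + 2·9.80·29.8)) / 9.80 = (47.50 + 53.29) / 9.80 = 10.29 s.
Horizontal distance: R = vₓ t = 16.80 × 10.29 = 172.8 m.

173 m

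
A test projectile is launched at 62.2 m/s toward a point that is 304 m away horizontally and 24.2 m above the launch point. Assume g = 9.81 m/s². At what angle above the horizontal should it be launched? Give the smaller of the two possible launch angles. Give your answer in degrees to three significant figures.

31.3°

Trajectory: y = x tanθ − g x² (1 + tan²θ)/(2v₀²). With x = 304, y = 24.2, v₀ = 62.2, g = 9.81:
117.2 tan²θ − 304 tanθ + (141.4) = 0.
tanθ = [304 ± √(304² − 4 × 117.2 × (141.4))] / (2 × 117.2) = (304 ± 161.7) / 234.3, giving tanθ = 0.6071 or 1.988.
θ = 31.26° or 63.29°; the smaller is 31.26°.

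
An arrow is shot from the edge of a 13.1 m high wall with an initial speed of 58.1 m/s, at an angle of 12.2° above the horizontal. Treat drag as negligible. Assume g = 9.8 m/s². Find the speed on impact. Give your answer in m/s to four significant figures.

60.27 m/s

Components: vₓ = 58.10 cos 12.2° = 56.79 m/s, v_y0 = 58.10 sin 12.2° = 12.28 m/s.
Vertical motion (up positive, ground at y = 0): 4.900 t² − (12.28) t − 13.1 = 0, so t = (12.28 + √(12.28² + 2·9.80·13.1)) / 9.80 = (12.28 + 20.19) / 9.80 = 3.313 s.
Vertical velocity at impact: v_y = v_y0 − g t = 12.28 − 9.80 × 3.313 = −20.19 m/s.
Speed: |v| = √(vₓ² + v_y²) = √(56.79² + 20.19²) = 60.27 m/s.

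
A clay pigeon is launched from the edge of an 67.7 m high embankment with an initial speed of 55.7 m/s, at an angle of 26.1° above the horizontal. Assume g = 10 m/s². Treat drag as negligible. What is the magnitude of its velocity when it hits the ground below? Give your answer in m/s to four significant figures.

Components: vₓ = 55.70 cos 26.1° = 50.02 m/s, v_y0 = 55.70 sin 26.1° = 24.50 m/s.
Vertical motion (up positive, ground at y = 0): 5.000 t² − (24.50) t − 67.7 = 0, so t = (24.50 + √(24.50² + 2·10.0·67.7)) / 10.0 = (24.50 + 44.21) / 10.0 = 6.871 s.
Vertical velocity at impact: v_y = v_y0 − g t = 24.50 − 10.0 × 6.871 = −44.21 m/s.
Speed: |v| = √(vₓ² + v_y²) = √(50.02² + 44.21²) = 66.76 m/s.

66.76 m/s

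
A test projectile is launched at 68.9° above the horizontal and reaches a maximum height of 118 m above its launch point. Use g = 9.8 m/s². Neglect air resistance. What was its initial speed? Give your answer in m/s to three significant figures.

51.5 m/s

At the peak v_y = 0, so v_y0 = √(2gH) = √(2 × 9.80 × 118) = 48.09 m/s.
v_y0 = v₀ sin θ ⇒ v₀ = 48.09 / sin 68.9° = 51.55 m/s.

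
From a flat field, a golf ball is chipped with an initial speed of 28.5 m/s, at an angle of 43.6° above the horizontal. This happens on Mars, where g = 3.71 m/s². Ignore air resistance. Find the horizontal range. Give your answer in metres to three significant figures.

Resolve: vₓ = 28.50 cos 43.6° = 20.64 m/s and v_y0 = 28.50 sin 43.6° = 19.65 m/s.
Time aloft: T = 2 v_y0 / g = 2 × 19.65 / 3.71 = 10.60 s.
Horizontal distance R = vₓ T = 20.64 × 10.60 = 218.7 m.

219 m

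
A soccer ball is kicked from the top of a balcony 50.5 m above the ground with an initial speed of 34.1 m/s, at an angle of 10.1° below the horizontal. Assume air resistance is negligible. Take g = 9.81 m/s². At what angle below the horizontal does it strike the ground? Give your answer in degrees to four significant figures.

Horizontal component vₓ = 34.10 cos 10.1° = 33.57 m/s; vertical v_y0 = −5.980 m/s (downward).
With up positive and y = 0 at the ground: y(t) = 50.5 + (−5.980) t − 4.905 t². Setting y = 0 and taking the positive root: t = [−5.980 + √(5.980² + 2·9.81·50.5)] / 9.81 = (−5.980 + 32.04) / 9.81 = 2.656 s.
At impact: v_y = v_y0 − g t = −32.04 m/s; vₓ = 33.57 m/s.
Angle below horizontal: arctan(|v_y|/vₓ) = arctan(32.04/33.57) = 43.66°.

43.66°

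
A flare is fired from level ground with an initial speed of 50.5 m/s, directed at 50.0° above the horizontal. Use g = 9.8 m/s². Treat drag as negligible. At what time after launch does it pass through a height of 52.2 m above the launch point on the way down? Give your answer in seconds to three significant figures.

6.17 s

Resolve: vₓ = 50.50 cos 50.0° = 32.46 m/s and v_y0 = 50.50 sin 50.0° = 38.69 m/s.
Require v_y0 t − ½ g t² = 52.2, i.e. 4.900 t² − 38.69 t + 52.2 = 0.
t = [38.69 ± √(38.69² − 2·9.80·52.2)] / 9.80 = (38.69 ± 21.76) / 9.80, so t = 1.727 s or t = 6.168 s.
The descending-branch root is 6.168 s.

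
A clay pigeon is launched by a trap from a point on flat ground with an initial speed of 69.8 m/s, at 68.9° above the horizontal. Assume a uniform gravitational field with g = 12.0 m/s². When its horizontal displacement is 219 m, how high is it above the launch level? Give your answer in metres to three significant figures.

Horizontal component vₓ = 69.80 cos 68.9° = 25.13 m/s; vertical v_y0 = 69.80 sin 68.9° = 65.12 m/s.
At x = 219 m, t = x/vₓ = 219/25.13 = 8.715 s.
Height: y = v_y0 t − ½ g t² = 65.12 × 8.715 − 6.000 × 8.715² = 567.6 − 455.8 = 111.8 m.

112 m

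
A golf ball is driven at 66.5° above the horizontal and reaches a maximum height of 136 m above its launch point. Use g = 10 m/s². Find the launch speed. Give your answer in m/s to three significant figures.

At the peak v_y = 0, so v_y0 = √(2gH) = √(2 × 10.0 × 136) = 52.15 m/s.
v_y0 = v₀ sin θ ⇒ v₀ = 52.15 / sin 66.5° = 56.87 m/s.

56.9 m/s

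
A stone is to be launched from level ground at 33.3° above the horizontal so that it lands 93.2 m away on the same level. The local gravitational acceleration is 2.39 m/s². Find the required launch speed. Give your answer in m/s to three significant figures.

15.6 m/s

From R = (v₀² / g) sin 2θ: v₀ = √(gR / sin 2θ).
v₀ = √(2.39 × 93.2 / sin 66.60°) = √(222.7 / 0.9178) = √242.71 = 15.58 m/s.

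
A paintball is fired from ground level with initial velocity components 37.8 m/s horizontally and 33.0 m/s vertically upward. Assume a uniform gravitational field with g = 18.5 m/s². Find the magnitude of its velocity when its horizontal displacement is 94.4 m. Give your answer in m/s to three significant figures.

40.0 m/s

At x = 94.4 m, t = x/vₓ = 94.4/37.80 = 2.497 s.
Vertical velocity there: v_y = v_y0 − g t = 33.00 − 18.5 × 2.497 = −13.20 m/s.
Speed: √(vₓ² + v_y²) = √(37.80² + 13.20²) = 40.04 m/s.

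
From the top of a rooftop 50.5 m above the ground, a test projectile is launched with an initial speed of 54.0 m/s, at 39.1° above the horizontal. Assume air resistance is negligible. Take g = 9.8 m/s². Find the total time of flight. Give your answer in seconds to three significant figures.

8.21 s

vₓ = 54.00 cos 39.1° = 41.91 m/s; v_y0 = 54.00 sin 39.1° = 34.06 m/s.
Vertical motion (up positive, ground at y = 0): 4.900 t² − (34.06) t − 50.5 = 0, so t = (34.06 + √(34.06² + 2·9.80·50.5)) / 9.80 = (34.06 + 46.36) / 9.80 = 8.206 s.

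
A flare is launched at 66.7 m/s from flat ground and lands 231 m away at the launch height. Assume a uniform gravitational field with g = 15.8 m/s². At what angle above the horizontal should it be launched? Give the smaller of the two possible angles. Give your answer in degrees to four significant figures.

R = v₀² sin 2θ / g gives sin 2θ = gR/v₀² = 15.8·231/66.7² = 0.8204.
2θ = 55.12° or 180° − 55.12° = 124.9°, so θ = 27.56° or 62.44°.
The smaller angle is 27.56°.

27.56°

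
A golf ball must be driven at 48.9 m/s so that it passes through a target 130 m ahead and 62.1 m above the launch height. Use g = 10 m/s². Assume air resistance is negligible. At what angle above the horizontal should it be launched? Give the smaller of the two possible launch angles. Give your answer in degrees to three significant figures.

Trajectory: y = x tanθ − g x² (1 + tan²θ)/(2v₀²). With x = 130, y = 62.1, v₀ = 48.9, g = 10.0:
35.34 tan²θ − 130 tanθ + (97.44) = 0.
tanθ = [130 ± √(130² − 4 × 35.34 × (97.44))] / (2 × 35.34) = (130 ± 55.92) / 70.68, giving tanθ = 1.048 or 2.631.
θ = 46.35° or 69.19°; the smaller is 46.35°.

46.3°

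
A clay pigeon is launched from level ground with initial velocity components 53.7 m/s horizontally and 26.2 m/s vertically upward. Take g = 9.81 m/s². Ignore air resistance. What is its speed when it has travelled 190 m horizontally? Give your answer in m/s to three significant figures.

54.4 m/s

x = vₓ t ⇒ t = 190/53.70 = 3.538 s.
Vertical velocity there: v_y = v_y0 − g t = 26.20 − 9.81 × 3.538 = −8.509 m/s.
Speed: √(vₓ² + v_y²) = √(53.70² + 8.509²) = 54.37 m/s.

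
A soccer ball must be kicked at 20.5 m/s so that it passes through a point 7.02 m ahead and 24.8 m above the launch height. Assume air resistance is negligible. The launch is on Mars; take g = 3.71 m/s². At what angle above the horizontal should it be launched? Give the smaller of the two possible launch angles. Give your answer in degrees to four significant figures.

76.23°

Trajectory: y = x tanθ − g x² (1 + tan²θ)/(2v₀²). With x = 7.02, y = 24.8, v₀ = 20.5, g = 3.71:
0.2175 tan²θ − 7.02 tanθ + (25.02) = 0.
tanθ = [7.02 ± √(7.02² − 4 × 0.2175 × (25.02))] / (2 × 0.2175) = (7.02 ± 5.245) / 0.4351, giving tanθ = 4.079 or 28.19.
θ = 76.23° or 87.97°; the smaller is 76.23°.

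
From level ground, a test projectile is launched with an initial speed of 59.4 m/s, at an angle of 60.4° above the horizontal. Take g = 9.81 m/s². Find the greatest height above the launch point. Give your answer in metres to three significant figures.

136 m

vₓ = 59.40 cos 60.4° = 29.34 m/s; v_y0 = 59.40 sin 60.4° = 51.65 m/s.
At the apex v_y = 0, so H = v_y0²/(2g) = 51.65²/19.62 = 136.0 m.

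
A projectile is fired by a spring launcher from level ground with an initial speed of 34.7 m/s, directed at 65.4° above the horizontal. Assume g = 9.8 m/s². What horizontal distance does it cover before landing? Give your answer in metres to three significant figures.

Resolve: vₓ = 34.70 cos 65.4° = 14.44 m/s and v_y0 = 34.70 sin 65.4° = 31.55 m/s.
Time aloft: T = 2 v_y0 / g = 2 × 31.55 / 9.80 = 6.439 s.
Range: R = vₓ T = 14.44 × 6.439 = 93.01 m.

93.0 m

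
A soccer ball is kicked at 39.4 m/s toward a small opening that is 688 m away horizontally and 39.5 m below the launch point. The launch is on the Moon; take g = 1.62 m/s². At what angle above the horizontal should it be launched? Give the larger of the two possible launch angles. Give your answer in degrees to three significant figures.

Trajectory: y = x tanθ − g x² (1 + tan²θ)/(2v₀²). With x = 688, y = −39.5, v₀ = 39.4, g = 1.62:
247.0 tan²θ − 688 tanθ + (207.5) = 0.
tanθ = [688 ± √(688² − 4 × 247.0 × (207.5))] / (2 × 247.0) = (688 ± 518.0) / 494.0, giving tanθ = 0.3441 or 2.442.
θ = 18.99° or 67.73°; the larger is 67.73°.

67.7°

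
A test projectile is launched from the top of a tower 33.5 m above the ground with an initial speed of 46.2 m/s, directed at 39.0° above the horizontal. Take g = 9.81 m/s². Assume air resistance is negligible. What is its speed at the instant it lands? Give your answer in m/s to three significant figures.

Components: vₓ = 46.20 cos 39.0° = 35.90 m/s, v_y0 = 46.20 sin 39.0° = 29.07 m/s.
Vertical motion (up positive, ground at y = 0): 4.905 t² − (29.07) t − 33.5 = 0, so t = (29.07 + √(29.07² + 2·9.81·33.5)) / 9.81 = (29.07 + 38.76) / 9.81 = 6.915 s.
Vertical velocity at impact: v_y = v_y0 − g t = 29.07 − 9.81 × 6.915 = −38.76 m/s.
Speed: |v| = √(vₓ² + v_y²) = √(35.90² + 38.76²) = 52.84 m/s.

52.8 m/s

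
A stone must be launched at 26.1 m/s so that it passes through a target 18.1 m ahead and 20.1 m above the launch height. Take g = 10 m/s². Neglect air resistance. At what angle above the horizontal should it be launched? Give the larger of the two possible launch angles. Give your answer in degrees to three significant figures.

Trajectory: y = x tanθ − g x² (1 + tan²θ)/(2v₀²). With x = 18.1, y = 20.1, v₀ = 26.1, g = 10.0:
2.405 tan²θ − 18.1 tanθ + (22.50) = 0.
tanθ = [18.1 ± √(18.1² − 4 × 2.405 × (22.50))] / (2 × 2.405) = (18.1 ± 10.54) / 4.809, giving tanθ = 1.571 or 5.956.
θ = 57.53° or 80.47°; the larger is 80.47°.

80.5°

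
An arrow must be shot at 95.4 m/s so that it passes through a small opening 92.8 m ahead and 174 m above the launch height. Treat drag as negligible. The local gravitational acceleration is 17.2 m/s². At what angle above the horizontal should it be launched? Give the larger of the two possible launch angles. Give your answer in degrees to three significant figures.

Trajectory: y = x tanθ − g x² (1 + tan²θ)/(2v₀²). With x = 92.8, y = 174, v₀ = 95.4, g = 17.2:
8.138 tan²θ − 92.8 tanθ + (182.1) = 0.
tanθ = [92.8 ± √(92.8² − 4 × 8.138 × (182.1))] / (2 × 8.138) = (92.8 ± 51.80) / 16.28, giving tanθ = 2.519 or 8.885.
θ = 68.35° or 83.58°; the larger is 83.58°.

83.6°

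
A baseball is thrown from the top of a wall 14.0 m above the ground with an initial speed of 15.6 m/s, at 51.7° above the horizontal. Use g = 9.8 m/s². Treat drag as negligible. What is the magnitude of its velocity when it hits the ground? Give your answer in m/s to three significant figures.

22.8 m/s

Horizontal component vₓ = 15.60 cos 51.7° = 9.669 m/s; vertical v_y0 = 15.60 sin 51.7° = 12.24 m/s.
With up positive and y = 0 at the ground: y(t) = 14.0 + (12.24) t − 4.900 t². Setting y = 0 and taking the positive root: t = [12.24 + √(12.24² + 2·9.80·14.0)] / 9.80 = (12.24 + 20.60) / 9.80 = 3.351 s.
Vertical velocity at impact: v_y = v_y0 − g t = 12.24 − 9.80 × 3.351 = −20.60 m/s.
Speed: |v| = √(vₓ² + v_y²) = √(9.669² + 20.60²) = 22.75 m/s.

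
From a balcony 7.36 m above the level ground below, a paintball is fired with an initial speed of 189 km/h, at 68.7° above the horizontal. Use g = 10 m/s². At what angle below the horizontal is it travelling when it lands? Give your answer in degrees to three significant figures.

Convert: 189 km/h = 189/3.6 = 52.50 m/s.
Horizontal component vₓ = 52.50 cos 68.7° = 19.07 m/s; vertical v_y0 = 52.50 sin 68.7° = 48.91 m/s.
With up positive and y = 0 at the ground: y(t) = 7.36 + (48.91) t − 5.000 t². Setting y = 0 and taking the positive root: t = [48.91 + √(48.91² + 2·10.0·7.36)] / 10.0 = (48.91 + 50.40) / 10.0 = 9.931 s.
At impact: v_y = v_y0 − g t = −50.40 m/s; vₓ = 19.07 m/s.
Angle below horizontal: arctan(|v_y|/vₓ) = arctan(50.40/19.07) = 69.27°.

69.3°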